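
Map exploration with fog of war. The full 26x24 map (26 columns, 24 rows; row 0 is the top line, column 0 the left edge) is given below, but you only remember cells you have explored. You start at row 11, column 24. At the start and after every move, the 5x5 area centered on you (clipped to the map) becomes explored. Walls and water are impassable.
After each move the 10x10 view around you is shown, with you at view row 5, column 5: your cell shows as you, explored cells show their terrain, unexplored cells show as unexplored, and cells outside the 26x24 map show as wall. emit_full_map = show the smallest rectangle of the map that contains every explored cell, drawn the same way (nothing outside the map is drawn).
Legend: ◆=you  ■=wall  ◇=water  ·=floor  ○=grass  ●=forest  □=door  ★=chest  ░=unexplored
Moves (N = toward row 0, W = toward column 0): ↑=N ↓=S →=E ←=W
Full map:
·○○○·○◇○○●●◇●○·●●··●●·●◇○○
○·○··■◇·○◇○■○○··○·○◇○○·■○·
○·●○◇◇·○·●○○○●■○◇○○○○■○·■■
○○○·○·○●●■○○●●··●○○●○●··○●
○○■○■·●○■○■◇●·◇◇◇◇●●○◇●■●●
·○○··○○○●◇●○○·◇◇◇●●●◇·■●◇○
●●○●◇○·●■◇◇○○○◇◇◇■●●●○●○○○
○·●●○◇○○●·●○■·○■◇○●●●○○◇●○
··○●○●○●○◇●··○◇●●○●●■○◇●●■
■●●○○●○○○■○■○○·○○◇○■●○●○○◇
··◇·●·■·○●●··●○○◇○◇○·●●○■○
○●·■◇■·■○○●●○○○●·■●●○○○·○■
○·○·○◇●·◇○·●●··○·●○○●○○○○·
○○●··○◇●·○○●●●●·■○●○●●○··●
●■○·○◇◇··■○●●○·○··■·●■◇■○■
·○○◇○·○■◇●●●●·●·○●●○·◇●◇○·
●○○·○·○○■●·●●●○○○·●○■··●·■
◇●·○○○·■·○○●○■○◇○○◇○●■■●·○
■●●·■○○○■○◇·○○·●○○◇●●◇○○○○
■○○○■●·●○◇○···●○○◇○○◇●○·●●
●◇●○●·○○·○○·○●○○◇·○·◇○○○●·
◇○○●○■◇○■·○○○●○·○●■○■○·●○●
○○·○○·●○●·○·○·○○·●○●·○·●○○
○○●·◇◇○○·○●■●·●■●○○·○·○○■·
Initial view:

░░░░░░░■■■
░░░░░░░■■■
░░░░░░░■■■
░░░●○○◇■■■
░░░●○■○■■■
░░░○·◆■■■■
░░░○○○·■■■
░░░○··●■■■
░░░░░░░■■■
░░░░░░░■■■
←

░░░░░░░░■■
░░░░░░░░■■
░░░░░░░░■■
░░░○●○○◇■■
░░░●●○■○■■
░░░○○◆○■■■
░░░○○○○·■■
░░░●○··●■■
░░░░░░░░■■
░░░░░░░░■■

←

░░░░░░░░░■
░░░░░░░░░■
░░░░░░░░░■
░░░●○●○○◇■
░░░·●●○■○■
░░░○○◆·○■■
░░░●○○○○·■
░░░●●○··●■
░░░░░░░░░■
░░░░░░░░░■

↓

░░░░░░░░░■
░░░░░░░░░■
░░░●○●○○◇■
░░░·●●○■○■
░░░○○○·○■■
░░░●○◆○○·■
░░░●●○··●■
░░░●■◇■○░■
░░░░░░░░░■
░░░░░░░░░■

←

░░░░░░░░░░
░░░░░░░░░░
░░░░●○●○○◇
░░░○·●●○■○
░░░●○○○·○■
░░░○●◆○○○·
░░░○●●○··●
░░░·●■◇■○░
░░░░░░░░░░
░░░░░░░░░░

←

░░░░░░░░░░
░░░░░░░░░░
░░░░░●○●○○
░░░◇○·●●○■
░░░●●○○○·○
░░░○○◆○○○○
░░░●○●●○··
░░░■·●■◇■○
░░░░░░░░░░
░░░░░░░░░░

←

░░░░░░░░░░
░░░░░░░░░░
░░░░░░●○●○
░░░○◇○·●●○
░░░■●●○○○·
░░░●○◆●○○○
░░░○●○●●○·
░░░·■·●■◇■
░░░░░░░░░░
░░░░░░░░░░

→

░░░░░░░░░░
░░░░░░░░░░
░░░░░●○●○○
░░○◇○·●●○■
░░■●●○○○·○
░░●○○◆○○○○
░░○●○●●○··
░░·■·●■◇■○
░░░░░░░░░░
░░░░░░░░░░

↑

░░░░░░░░░░
░░░░░░░░░░
░░░░░░░░░░
░░░○■●○●○○
░░○◇○·●●○■
░░■●●◆○○·○
░░●○○●○○○○
░░○●○●●○··
░░·■·●■◇■○
░░░░░░░░░░

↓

░░░░░░░░░░
░░░░░░░░░░
░░░○■●○●○○
░░○◇○·●●○■
░░■●●○○○·○
░░●○○◆○○○○
░░○●○●●○··
░░·■·●■◇■○
░░░░░░░░░░
░░░░░░░░░░

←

░░░░░░░░░░
░░░░░░░░░░
░░░░○■●○●○
░░░○◇○·●●○
░░░■●●○○○·
░░░●○◆●○○○
░░░○●○●●○·
░░░·■·●■◇■
░░░░░░░░░░
░░░░░░░░░░

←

░░░░░░░░░░
░░░░░░░░░░
░░░░░○■●○●
░░░◇○◇○·●●
░░░·■●●○○○
░░░·●◆○●○○
░░░■○●○●●○
░░░··■·●■◇
░░░░░░░░░░
░░░░░░░░░░

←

░░░░░░░░░░
░░░░░░░░░░
░░░░░░○■●○
░░░○◇○◇○·●
░░░●·■●●○○
░░░○·◆○○●○
░░░·■○●○●●
░░░○··■·●■
░░░░░░░░░░
░░░░░░░░░░

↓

░░░░░░░░░░
░░░░░░○■●○
░░░○◇○◇○·●
░░░●·■●●○○
░░░○·●○○●○
░░░·■◆●○●●
░░░○··■·●■
░░░·○●●○░░
░░░░░░░░░░
░░░░░░░░░░

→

░░░░░░░░░░
░░░░░○■●○●
░░○◇○◇○·●●
░░●·■●●○○○
░░○·●○○●○○
░░·■○◆○●●○
░░○··■·●■◇
░░·○●●○·░░
░░░░░░░░░░
░░░░░░░░░░

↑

░░░░░░░░░░
░░░░░░░░░░
░░░░░○■●○●
░░○◇○◇○·●●
░░●·■●●○○○
░░○·●◆○●○○
░░·■○●○●●○
░░○··■·●■◇
░░·○●●○·░░
░░░░░░░░░░

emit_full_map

░░░○■●○●○○◇
○◇○◇○·●●○■○
●·■●●○○○·○■
○·●◆○●○○○○·
·■○●○●●○··●
○··■·●■◇■○░
·○●●○·░░░░░

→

░░░░░░░░░░
░░░░░░░░░░
░░░░○■●○●○
░○◇○◇○·●●○
░●·■●●○○○·
░○·●○◆●○○○
░·■○●○●●○·
░○··■·●■◇■
░·○●●○·░░░
░░░░░░░░░░

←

░░░░░░░░░░
░░░░░░░░░░
░░░░░○■●○●
░░○◇○◇○·●●
░░●·■●●○○○
░░○·●◆○●○○
░░·■○●○●●○
░░○··■·●■◇
░░·○●●○·░░
░░░░░░░░░░

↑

░░░░░░░░░░
░░░░░░░░░░
░░░░░░░░░░
░░░○◇○■●○●
░░○◇○◇○·●●
░░●·■◆●○○○
░░○·●○○●○○
░░·■○●○●●○
░░○··■·●■◇
░░·○●●○·░░

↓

░░░░░░░░░░
░░░░░░░░░░
░░░○◇○■●○●
░░○◇○◇○·●●
░░●·■●●○○○
░░○·●◆○●○○
░░·■○●○●●○
░░○··■·●■◇
░░·○●●○·░░
░░░░░░░░░░

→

░░░░░░░░░░
░░░░░░░░░░
░░○◇○■●○●○
░○◇○◇○·●●○
░●·■●●○○○·
░○·●○◆●○○○
░·■○●○●●○·
░○··■·●■◇■
░·○●●○·░░░
░░░░░░░░░░

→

░░░░░░░░░░
░░░░░░░░░░
░○◇○■●○●○○
○◇○◇○·●●○■
●·■●●○○○·○
○·●○○◆○○○○
·■○●○●●○··
○··■·●■◇■○
·○●●○·░░░░
░░░░░░░░░░

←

░░░░░░░░░░
░░░░░░░░░░
░░○◇○■●○●○
░○◇○◇○·●●○
░●·■●●○○○·
░○·●○◆●○○○
░·■○●○●●○·
░○··■·●■◇■
░·○●●○·░░░
░░░░░░░░░░

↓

░░░░░░░░░░
░░○◇○■●○●○
░○◇○◇○·●●○
░●·■●●○○○·
░○·●○○●○○○
░·■○●◆●●○·
░○··■·●■◇■
░·○●●○·◇░░
░░░░░░░░░░
░░░░░░░░░░

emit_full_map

░○◇○■●○●○○◇
○◇○◇○·●●○■○
●·■●●○○○·○■
○·●○○●○○○○·
·■○●◆●●○··●
○··■·●■◇■○░
·○●●○·◇░░░░

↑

░░░░░░░░░░
░░░░░░░░░░
░░○◇○■●○●○
░○◇○◇○·●●○
░●·■●●○○○·
░○·●○◆●○○○
░·■○●○●●○·
░○··■·●■◇■
░·○●●○·◇░░
░░░░░░░░░░

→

░░░░░░░░░░
░░░░░░░░░░
░○◇○■●○●○○
○◇○◇○·●●○■
●·■●●○○○·○
○·●○○◆○○○○
·■○●○●●○··
○··■·●■◇■○
·○●●○·◇░░░
░░░░░░░░░░

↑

░░░░░░░░░░
░░░░░░░░░░
░░░░░░░░░░
░○◇○■●○●○○
○◇○◇○·●●○■
●·■●●◆○○·○
○·●○○●○○○○
·■○●○●●○··
○··■·●■◇■○
·○●●○·◇░░░

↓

░░░░░░░░░░
░░░░░░░░░░
░○◇○■●○●○○
○◇○◇○·●●○■
●·■●●○○○·○
○·●○○◆○○○○
·■○●○●●○··
○··■·●■◇■○
·○●●○·◇░░░
░░░░░░░░░░

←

░░░░░░░░░░
░░░░░░░░░░
░░○◇○■●○●○
░○◇○◇○·●●○
░●·■●●○○○·
░○·●○◆●○○○
░·■○●○●●○·
░○··■·●■◇■
░·○●●○·◇░░
░░░░░░░░░░


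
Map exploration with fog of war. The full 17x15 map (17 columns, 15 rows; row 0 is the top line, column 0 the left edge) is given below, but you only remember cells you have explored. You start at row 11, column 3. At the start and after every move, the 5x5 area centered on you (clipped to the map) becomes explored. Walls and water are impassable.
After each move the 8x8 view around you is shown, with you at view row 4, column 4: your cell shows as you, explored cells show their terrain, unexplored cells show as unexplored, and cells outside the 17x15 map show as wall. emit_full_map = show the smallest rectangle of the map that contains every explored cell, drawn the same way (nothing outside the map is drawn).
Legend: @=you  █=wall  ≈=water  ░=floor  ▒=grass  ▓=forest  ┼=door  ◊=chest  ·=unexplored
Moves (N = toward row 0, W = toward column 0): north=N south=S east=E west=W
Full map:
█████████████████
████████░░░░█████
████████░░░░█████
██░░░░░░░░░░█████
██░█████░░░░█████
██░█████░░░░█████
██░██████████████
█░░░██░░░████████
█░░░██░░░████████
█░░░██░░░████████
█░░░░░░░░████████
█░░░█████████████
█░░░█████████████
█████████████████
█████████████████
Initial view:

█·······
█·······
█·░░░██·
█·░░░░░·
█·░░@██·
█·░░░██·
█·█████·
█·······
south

█·······
█·░░░██·
█·░░░░░·
█·░░░██·
█·░░@██·
█·█████·
█·█████·
████████

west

██······
██·░░░██
███░░░░░
███░░░██
███░@░██
████████
████████
████████

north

██······
██······
███░░░██
███░░░░░
███░@░██
███░░░██
████████
████████

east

█·······
█·······
██░░░██·
██░░░░░·
██░░@██·
██░░░██·
███████·
███████·

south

█·······
██░░░██·
██░░░░░·
██░░░██·
██░░@██·
███████·
███████·
████████

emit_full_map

█░░░██
█░░░░░
█░░░██
█░░@██
██████
██████

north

█·······
█·······
██░░░██·
██░░░░░·
██░░@██·
██░░░██·
███████·
███████·

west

██······
██······
███░░░██
███░░░░░
███░@░██
███░░░██
████████
████████

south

██······
███░░░██
███░░░░░
███░░░██
███░@░██
████████
████████
████████


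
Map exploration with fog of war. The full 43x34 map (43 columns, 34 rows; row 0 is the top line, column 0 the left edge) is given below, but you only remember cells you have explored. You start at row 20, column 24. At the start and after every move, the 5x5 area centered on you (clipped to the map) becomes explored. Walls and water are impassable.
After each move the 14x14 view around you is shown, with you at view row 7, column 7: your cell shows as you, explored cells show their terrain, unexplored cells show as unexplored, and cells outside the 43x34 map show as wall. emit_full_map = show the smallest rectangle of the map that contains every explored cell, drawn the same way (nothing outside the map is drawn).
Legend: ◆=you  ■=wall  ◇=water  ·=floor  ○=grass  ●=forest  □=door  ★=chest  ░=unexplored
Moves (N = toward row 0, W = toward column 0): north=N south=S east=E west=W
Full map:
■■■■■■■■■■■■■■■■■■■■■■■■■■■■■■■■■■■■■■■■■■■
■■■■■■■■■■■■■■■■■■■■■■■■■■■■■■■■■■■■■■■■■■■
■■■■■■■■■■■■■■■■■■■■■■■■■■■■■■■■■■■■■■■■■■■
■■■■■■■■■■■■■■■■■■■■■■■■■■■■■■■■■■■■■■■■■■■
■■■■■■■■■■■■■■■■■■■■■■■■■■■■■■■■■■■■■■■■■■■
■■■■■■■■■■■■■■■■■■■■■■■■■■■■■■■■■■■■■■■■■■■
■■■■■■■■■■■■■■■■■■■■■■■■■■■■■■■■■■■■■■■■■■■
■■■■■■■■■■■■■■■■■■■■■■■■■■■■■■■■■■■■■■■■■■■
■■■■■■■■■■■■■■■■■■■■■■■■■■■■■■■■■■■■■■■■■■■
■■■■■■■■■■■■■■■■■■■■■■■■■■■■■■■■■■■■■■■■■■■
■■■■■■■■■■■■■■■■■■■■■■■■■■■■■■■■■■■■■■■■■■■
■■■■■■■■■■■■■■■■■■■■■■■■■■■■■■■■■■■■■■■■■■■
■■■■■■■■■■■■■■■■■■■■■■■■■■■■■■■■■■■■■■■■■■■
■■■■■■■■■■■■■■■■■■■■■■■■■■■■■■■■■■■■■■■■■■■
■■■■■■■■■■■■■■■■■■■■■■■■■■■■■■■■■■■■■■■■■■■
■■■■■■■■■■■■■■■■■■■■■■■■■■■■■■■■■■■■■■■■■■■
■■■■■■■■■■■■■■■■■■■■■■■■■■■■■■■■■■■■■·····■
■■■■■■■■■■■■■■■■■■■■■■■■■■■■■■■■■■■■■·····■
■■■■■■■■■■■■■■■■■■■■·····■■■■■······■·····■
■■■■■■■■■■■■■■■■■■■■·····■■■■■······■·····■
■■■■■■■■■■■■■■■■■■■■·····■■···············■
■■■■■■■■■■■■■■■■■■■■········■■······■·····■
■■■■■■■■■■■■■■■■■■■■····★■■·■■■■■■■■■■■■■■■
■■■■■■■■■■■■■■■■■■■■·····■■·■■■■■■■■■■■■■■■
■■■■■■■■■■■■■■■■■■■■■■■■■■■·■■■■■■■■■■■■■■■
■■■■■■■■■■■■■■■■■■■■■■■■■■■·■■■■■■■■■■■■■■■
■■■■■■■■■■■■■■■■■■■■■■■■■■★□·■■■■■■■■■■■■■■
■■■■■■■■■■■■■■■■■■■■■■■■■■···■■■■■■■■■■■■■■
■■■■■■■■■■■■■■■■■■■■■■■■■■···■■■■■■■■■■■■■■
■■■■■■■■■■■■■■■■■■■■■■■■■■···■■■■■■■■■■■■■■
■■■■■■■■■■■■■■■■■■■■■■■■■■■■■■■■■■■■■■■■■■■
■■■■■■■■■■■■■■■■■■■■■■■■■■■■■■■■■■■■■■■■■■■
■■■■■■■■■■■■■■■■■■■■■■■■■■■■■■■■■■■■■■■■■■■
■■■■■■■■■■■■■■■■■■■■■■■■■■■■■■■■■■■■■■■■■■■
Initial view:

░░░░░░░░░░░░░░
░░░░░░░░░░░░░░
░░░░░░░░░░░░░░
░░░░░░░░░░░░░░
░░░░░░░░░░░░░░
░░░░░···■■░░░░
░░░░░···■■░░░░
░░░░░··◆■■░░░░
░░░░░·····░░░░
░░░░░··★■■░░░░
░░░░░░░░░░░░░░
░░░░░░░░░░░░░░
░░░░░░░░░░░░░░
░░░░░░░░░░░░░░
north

░░░░░░░░░░░░░░
░░░░░░░░░░░░░░
░░░░░░░░░░░░░░
░░░░░░░░░░░░░░
░░░░░░░░░░░░░░
░░░░░■■■■■░░░░
░░░░░···■■░░░░
░░░░░··◆■■░░░░
░░░░░···■■░░░░
░░░░░·····░░░░
░░░░░··★■■░░░░
░░░░░░░░░░░░░░
░░░░░░░░░░░░░░
░░░░░░░░░░░░░░

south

░░░░░░░░░░░░░░
░░░░░░░░░░░░░░
░░░░░░░░░░░░░░
░░░░░░░░░░░░░░
░░░░░■■■■■░░░░
░░░░░···■■░░░░
░░░░░···■■░░░░
░░░░░··◆■■░░░░
░░░░░·····░░░░
░░░░░··★■■░░░░
░░░░░░░░░░░░░░
░░░░░░░░░░░░░░
░░░░░░░░░░░░░░
░░░░░░░░░░░░░░

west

░░░░░░░░░░░░░░
░░░░░░░░░░░░░░
░░░░░░░░░░░░░░
░░░░░░░░░░░░░░
░░░░░░■■■■■░░░
░░░░░····■■░░░
░░░░░····■■░░░
░░░░░··◆·■■░░░
░░░░░······░░░
░░░░░···★■■░░░
░░░░░░░░░░░░░░
░░░░░░░░░░░░░░
░░░░░░░░░░░░░░
░░░░░░░░░░░░░░

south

░░░░░░░░░░░░░░
░░░░░░░░░░░░░░
░░░░░░░░░░░░░░
░░░░░░■■■■■░░░
░░░░░····■■░░░
░░░░░····■■░░░
░░░░░····■■░░░
░░░░░··◆···░░░
░░░░░···★■■░░░
░░░░░····■░░░░
░░░░░░░░░░░░░░
░░░░░░░░░░░░░░
░░░░░░░░░░░░░░
░░░░░░░░░░░░░░

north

░░░░░░░░░░░░░░
░░░░░░░░░░░░░░
░░░░░░░░░░░░░░
░░░░░░░░░░░░░░
░░░░░░■■■■■░░░
░░░░░····■■░░░
░░░░░····■■░░░
░░░░░··◆·■■░░░
░░░░░······░░░
░░░░░···★■■░░░
░░░░░····■░░░░
░░░░░░░░░░░░░░
░░░░░░░░░░░░░░
░░░░░░░░░░░░░░

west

░░░░░░░░░░░░░░
░░░░░░░░░░░░░░
░░░░░░░░░░░░░░
░░░░░░░░░░░░░░
░░░░░░░■■■■■░░
░░░░░·····■■░░
░░░░░·····■■░░
░░░░░··◆··■■░░
░░░░░·······░░
░░░░░····★■■░░
░░░░░░····■░░░
░░░░░░░░░░░░░░
░░░░░░░░░░░░░░
░░░░░░░░░░░░░░

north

░░░░░░░░░░░░░░
░░░░░░░░░░░░░░
░░░░░░░░░░░░░░
░░░░░░░░░░░░░░
░░░░░░░░░░░░░░
░░░░░■■■■■■■░░
░░░░░·····■■░░
░░░░░··◆··■■░░
░░░░░·····■■░░
░░░░░·······░░
░░░░░····★■■░░
░░░░░░····■░░░
░░░░░░░░░░░░░░
░░░░░░░░░░░░░░

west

░░░░░░░░░░░░░░
░░░░░░░░░░░░░░
░░░░░░░░░░░░░░
░░░░░░░░░░░░░░
░░░░░░░░░░░░░░
░░░░░■■■■■■■■░
░░░░░■·····■■░
░░░░░■·◆···■■░
░░░░░■·····■■░
░░░░░■·······░
░░░░░░····★■■░
░░░░░░░····■░░
░░░░░░░░░░░░░░
░░░░░░░░░░░░░░

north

░░░░░░░░░░░░░░
░░░░░░░░░░░░░░
░░░░░░░░░░░░░░
░░░░░░░░░░░░░░
░░░░░░░░░░░░░░
░░░░░■■■■■░░░░
░░░░░■■■■■■■■░
░░░░░■·◆···■■░
░░░░░■·····■■░
░░░░░■·····■■░
░░░░░■·······░
░░░░░░····★■■░
░░░░░░░····■░░
░░░░░░░░░░░░░░

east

░░░░░░░░░░░░░░
░░░░░░░░░░░░░░
░░░░░░░░░░░░░░
░░░░░░░░░░░░░░
░░░░░░░░░░░░░░
░░░░■■■■■■░░░░
░░░░■■■■■■■■░░
░░░░■··◆··■■░░
░░░░■·····■■░░
░░░░■·····■■░░
░░░░■·······░░
░░░░░····★■■░░
░░░░░░····■░░░
░░░░░░░░░░░░░░

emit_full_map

■■■■■■░░
■■■■■■■■
■··◆··■■
■·····■■
■·····■■
■·······
░····★■■
░░····■░

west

░░░░░░░░░░░░░░
░░░░░░░░░░░░░░
░░░░░░░░░░░░░░
░░░░░░░░░░░░░░
░░░░░░░░░░░░░░
░░░░░■■■■■■░░░
░░░░░■■■■■■■■░
░░░░░■·◆···■■░
░░░░░■·····■■░
░░░░░■·····■■░
░░░░░■·······░
░░░░░░····★■■░
░░░░░░░····■░░
░░░░░░░░░░░░░░

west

░░░░░░░░░░░░░░
░░░░░░░░░░░░░░
░░░░░░░░░░░░░░
░░░░░░░░░░░░░░
░░░░░░░░░░░░░░
░░░░░■■■■■■■░░
░░░░░■■■■■■■■■
░░░░░■■◆····■■
░░░░░■■·····■■
░░░░░■■·····■■
░░░░░░■·······
░░░░░░░····★■■
░░░░░░░░····■░
░░░░░░░░░░░░░░

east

░░░░░░░░░░░░░░
░░░░░░░░░░░░░░
░░░░░░░░░░░░░░
░░░░░░░░░░░░░░
░░░░░░░░░░░░░░
░░░░■■■■■■■░░░
░░░░■■■■■■■■■░
░░░░■■·◆···■■░
░░░░■■·····■■░
░░░░■■·····■■░
░░░░░■·······░
░░░░░░····★■■░
░░░░░░░····■░░
░░░░░░░░░░░░░░

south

░░░░░░░░░░░░░░
░░░░░░░░░░░░░░
░░░░░░░░░░░░░░
░░░░░░░░░░░░░░
░░░░■■■■■■■░░░
░░░░■■■■■■■■■░
░░░░■■·····■■░
░░░░■■·◆···■■░
░░░░■■·····■■░
░░░░░■·······░
░░░░░░····★■■░
░░░░░░░····■░░
░░░░░░░░░░░░░░
░░░░░░░░░░░░░░

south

░░░░░░░░░░░░░░
░░░░░░░░░░░░░░
░░░░░░░░░░░░░░
░░░░■■■■■■■░░░
░░░░■■■■■■■■■░
░░░░■■·····■■░
░░░░■■·····■■░
░░░░■■·◆···■■░
░░░░░■·······░
░░░░░■····★■■░
░░░░░░░····■░░
░░░░░░░░░░░░░░
░░░░░░░░░░░░░░
░░░░░░░░░░░░░░

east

░░░░░░░░░░░░░░
░░░░░░░░░░░░░░
░░░░░░░░░░░░░░
░░░■■■■■■■░░░░
░░░■■■■■■■■■░░
░░░■■·····■■░░
░░░■■·····■■░░
░░░■■··◆··■■░░
░░░░■·······░░
░░░░■····★■■░░
░░░░░░····■░░░
░░░░░░░░░░░░░░
░░░░░░░░░░░░░░
░░░░░░░░░░░░░░

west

░░░░░░░░░░░░░░
░░░░░░░░░░░░░░
░░░░░░░░░░░░░░
░░░░■■■■■■■░░░
░░░░■■■■■■■■■░
░░░░■■·····■■░
░░░░■■·····■■░
░░░░■■·◆···■■░
░░░░░■·······░
░░░░░■····★■■░
░░░░░░░····■░░
░░░░░░░░░░░░░░
░░░░░░░░░░░░░░
░░░░░░░░░░░░░░

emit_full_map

■■■■■■■░░
■■■■■■■■■
■■·····■■
■■·····■■
■■·◆···■■
░■·······
░■····★■■
░░░····■░


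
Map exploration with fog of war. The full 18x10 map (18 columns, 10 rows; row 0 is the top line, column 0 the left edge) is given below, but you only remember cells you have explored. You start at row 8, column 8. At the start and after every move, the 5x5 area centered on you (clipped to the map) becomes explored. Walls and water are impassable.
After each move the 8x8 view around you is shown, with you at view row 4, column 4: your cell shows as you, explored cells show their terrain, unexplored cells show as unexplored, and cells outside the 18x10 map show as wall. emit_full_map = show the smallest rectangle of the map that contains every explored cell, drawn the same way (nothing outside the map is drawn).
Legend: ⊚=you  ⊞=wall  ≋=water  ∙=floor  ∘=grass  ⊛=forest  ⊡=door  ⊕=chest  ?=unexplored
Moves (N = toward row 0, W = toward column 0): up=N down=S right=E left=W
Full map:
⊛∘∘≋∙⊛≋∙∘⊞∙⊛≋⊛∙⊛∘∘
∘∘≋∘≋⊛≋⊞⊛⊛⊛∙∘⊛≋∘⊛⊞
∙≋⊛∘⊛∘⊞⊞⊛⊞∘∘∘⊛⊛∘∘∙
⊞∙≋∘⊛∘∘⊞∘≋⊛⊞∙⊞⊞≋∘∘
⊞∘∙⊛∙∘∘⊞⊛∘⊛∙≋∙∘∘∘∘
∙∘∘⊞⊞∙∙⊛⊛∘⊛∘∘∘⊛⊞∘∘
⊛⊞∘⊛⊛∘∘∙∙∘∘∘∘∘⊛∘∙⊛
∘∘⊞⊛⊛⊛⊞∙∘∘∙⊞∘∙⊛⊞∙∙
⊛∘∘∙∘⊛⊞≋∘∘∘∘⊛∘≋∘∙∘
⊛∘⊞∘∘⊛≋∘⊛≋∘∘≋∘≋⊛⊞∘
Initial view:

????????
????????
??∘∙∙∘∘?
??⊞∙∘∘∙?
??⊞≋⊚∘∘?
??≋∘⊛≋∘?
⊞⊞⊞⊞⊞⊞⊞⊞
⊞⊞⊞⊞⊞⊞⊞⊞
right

????????
????????
?∘∙∙∘∘∘?
?⊞∙∘∘∙⊞?
?⊞≋∘⊚∘∘?
?≋∘⊛≋∘∘?
⊞⊞⊞⊞⊞⊞⊞⊞
⊞⊞⊞⊞⊞⊞⊞⊞

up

????????
????????
??⊛⊛∘⊛∘?
?∘∙∙∘∘∘?
?⊞∙∘⊚∙⊞?
?⊞≋∘∘∘∘?
?≋∘⊛≋∘∘?
⊞⊞⊞⊞⊞⊞⊞⊞

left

????????
????????
??∙⊛⊛∘⊛∘
??∘∙∙∘∘∘
??⊞∙⊚∘∙⊞
??⊞≋∘∘∘∘
??≋∘⊛≋∘∘
⊞⊞⊞⊞⊞⊞⊞⊞

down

????????
??∙⊛⊛∘⊛∘
??∘∙∙∘∘∘
??⊞∙∘∘∙⊞
??⊞≋⊚∘∘∘
??≋∘⊛≋∘∘
⊞⊞⊞⊞⊞⊞⊞⊞
⊞⊞⊞⊞⊞⊞⊞⊞

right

????????
?∙⊛⊛∘⊛∘?
?∘∙∙∘∘∘?
?⊞∙∘∘∙⊞?
?⊞≋∘⊚∘∘?
?≋∘⊛≋∘∘?
⊞⊞⊞⊞⊞⊞⊞⊞
⊞⊞⊞⊞⊞⊞⊞⊞

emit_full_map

∙⊛⊛∘⊛∘
∘∙∙∘∘∘
⊞∙∘∘∙⊞
⊞≋∘⊚∘∘
≋∘⊛≋∘∘

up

????????
????????
?∙⊛⊛∘⊛∘?
?∘∙∙∘∘∘?
?⊞∙∘⊚∙⊞?
?⊞≋∘∘∘∘?
?≋∘⊛≋∘∘?
⊞⊞⊞⊞⊞⊞⊞⊞

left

????????
????????
??∙⊛⊛∘⊛∘
??∘∙∙∘∘∘
??⊞∙⊚∘∙⊞
??⊞≋∘∘∘∘
??≋∘⊛≋∘∘
⊞⊞⊞⊞⊞⊞⊞⊞

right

????????
????????
?∙⊛⊛∘⊛∘?
?∘∙∙∘∘∘?
?⊞∙∘⊚∙⊞?
?⊞≋∘∘∘∘?
?≋∘⊛≋∘∘?
⊞⊞⊞⊞⊞⊞⊞⊞


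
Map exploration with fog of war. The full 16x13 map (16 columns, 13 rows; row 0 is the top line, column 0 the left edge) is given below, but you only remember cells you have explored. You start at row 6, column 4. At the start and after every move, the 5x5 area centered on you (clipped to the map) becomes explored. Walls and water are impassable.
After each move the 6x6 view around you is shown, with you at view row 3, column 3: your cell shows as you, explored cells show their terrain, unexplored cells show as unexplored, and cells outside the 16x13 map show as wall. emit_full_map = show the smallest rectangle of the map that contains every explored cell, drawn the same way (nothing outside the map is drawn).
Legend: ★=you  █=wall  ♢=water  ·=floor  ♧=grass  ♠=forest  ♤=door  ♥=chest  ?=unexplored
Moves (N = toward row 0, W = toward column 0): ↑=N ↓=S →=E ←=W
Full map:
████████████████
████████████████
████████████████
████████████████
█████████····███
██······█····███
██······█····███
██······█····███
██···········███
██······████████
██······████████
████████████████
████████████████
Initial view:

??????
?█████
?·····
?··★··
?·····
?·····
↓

?█████
?·····
?·····
?··★··
?·····
?·····

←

??████
?█····
?█····
?█·★··
?█····
?█····

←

█??███
███···
███···
███★··
███···
███···

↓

███···
███···
███···
███★··
███···
███···

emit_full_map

??█████
██·····
██·····
██·····
██★····
██·····
██···??

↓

███···
███···
███···
███★··
███···
██████

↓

███···
███···
███···
███★··
██████
██████

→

██····
██····
██····
██·★··
██████
██████

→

█·····
█·····
█·····
█··★··
██████
██████

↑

█·····
█·····
█·····
█··★··
█·····
██████

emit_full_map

??█████
██·····
██·····
██·····
██·····
██··★··
██·····
███████
███████

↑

█·····
█·····
█·····
█··★··
█·····
█·····

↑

?█████
█·····
█·····
█··★··
█·····
█·····

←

??████
██····
██····
██·★··
██····
██····

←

█??███
███···
███···
███★··
███···
███···

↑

█?????
██████
███···
███★··
███···
███···

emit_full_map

███████
██·····
██★····
██·····
██·····
██·····
██·····
███████
███████

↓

██████
███···
███···
███★··
███···
███···

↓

███···
███···
███···
███★··
███···
███···

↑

██████
███···
███···
███★··
███···
███···

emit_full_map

███████
██·····
██·····
██★····
██·····
██·····
██·····
███████
███████


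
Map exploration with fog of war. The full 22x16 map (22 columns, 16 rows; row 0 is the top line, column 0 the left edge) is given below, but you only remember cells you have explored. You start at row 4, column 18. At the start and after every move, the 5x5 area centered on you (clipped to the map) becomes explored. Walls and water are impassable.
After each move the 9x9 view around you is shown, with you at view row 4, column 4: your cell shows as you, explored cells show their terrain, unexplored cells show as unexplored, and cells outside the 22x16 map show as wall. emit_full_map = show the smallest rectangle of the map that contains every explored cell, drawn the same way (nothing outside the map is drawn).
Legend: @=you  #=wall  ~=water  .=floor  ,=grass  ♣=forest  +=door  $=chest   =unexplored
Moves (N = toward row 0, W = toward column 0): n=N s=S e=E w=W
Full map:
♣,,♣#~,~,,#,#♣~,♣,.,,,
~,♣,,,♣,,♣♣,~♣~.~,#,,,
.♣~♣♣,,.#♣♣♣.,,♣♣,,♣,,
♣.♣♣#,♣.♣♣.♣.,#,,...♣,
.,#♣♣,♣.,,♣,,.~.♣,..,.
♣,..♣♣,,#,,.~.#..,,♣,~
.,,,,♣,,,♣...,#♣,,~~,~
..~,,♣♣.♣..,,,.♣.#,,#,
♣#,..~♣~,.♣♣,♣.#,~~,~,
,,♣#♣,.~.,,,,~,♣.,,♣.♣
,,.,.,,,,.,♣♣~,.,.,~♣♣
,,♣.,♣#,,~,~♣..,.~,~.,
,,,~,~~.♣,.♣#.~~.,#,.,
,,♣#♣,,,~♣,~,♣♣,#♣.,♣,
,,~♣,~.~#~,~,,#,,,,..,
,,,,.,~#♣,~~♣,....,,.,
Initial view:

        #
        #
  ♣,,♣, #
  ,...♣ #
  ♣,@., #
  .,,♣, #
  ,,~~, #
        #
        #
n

#########
        #
  ~,#,, #
  ♣,,♣, #
  ,.@.♣ #
  ♣,.., #
  .,,♣, #
  ,,~~, #
        #

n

#########
#########
  ♣,.,, #
  ~,#,, #
  ♣,@♣, #
  ,...♣ #
  ♣,.., #
  .,,♣, #
  ,,~~, #

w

#########
#########
  ,♣,.,, 
  .~,#,, 
  ♣♣@,♣, 
  ,,...♣ 
  .♣,.., 
   .,,♣, 
   ,,~~, 

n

#########
#########
#########
  ,♣,.,, 
  .~@#,, 
  ♣♣,,♣, 
  ,,...♣ 
  .♣,.., 
   .,,♣, 

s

#########
#########
  ,♣,.,, 
  .~,#,, 
  ♣♣@,♣, 
  ,,...♣ 
  .♣,.., 
   .,,♣, 
   ,,~~, 

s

#########
  ,♣,.,, 
  .~,#,, 
  ♣♣,,♣, 
  ,,@..♣ 
  .♣,.., 
  ..,,♣, 
   ,,~~, 
         

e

#########
 ,♣,.,, #
 .~,#,, #
 ♣♣,,♣, #
 ,,.@.♣ #
 .♣,.., #
 ..,,♣, #
  ,,~~, #
        #

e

#########
,♣,.,, ##
.~,#,,,##
♣♣,,♣,,##
,,..@♣,##
.♣,..,.##
..,,♣,~##
 ,,~~, ##
       ##

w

#########
 ,♣,.,, #
 .~,#,,,#
 ♣♣,,♣,,#
 ,,.@.♣,#
 .♣,..,.#
 ..,,♣,~#
  ,,~~, #
        #

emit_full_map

,♣,.,, 
.~,#,,,
♣♣,,♣,,
,,.@.♣,
.♣,..,.
..,,♣,~
 ,,~~, 

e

#########
,♣,.,, ##
.~,#,,,##
♣♣,,♣,,##
,,..@♣,##
.♣,..,.##
..,,♣,~##
 ,,~~, ##
       ##

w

#########
 ,♣,.,, #
 .~,#,,,#
 ♣♣,,♣,,#
 ,,.@.♣,#
 .♣,..,.#
 ..,,♣,~#
  ,,~~, #
        #

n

#########
#########
 ,♣,.,, #
 .~,#,,,#
 ♣♣,@♣,,#
 ,,...♣,#
 .♣,..,.#
 ..,,♣,~#
  ,,~~, #
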